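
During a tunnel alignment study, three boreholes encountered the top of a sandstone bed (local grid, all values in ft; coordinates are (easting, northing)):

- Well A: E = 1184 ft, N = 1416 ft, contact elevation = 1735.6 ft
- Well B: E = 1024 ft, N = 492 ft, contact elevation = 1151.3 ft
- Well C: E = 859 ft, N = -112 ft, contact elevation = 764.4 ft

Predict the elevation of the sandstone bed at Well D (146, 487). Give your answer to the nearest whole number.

Let the plane be z = a·E + b·N + c.
Well B−Well A: −160a − 924b = −584.3;  Well C−Well A: −325a − 1528b = −971.2.
Solving gives a = 0.08202, b = 0.61816.
Then c = 1735.6 − a·1184 − b·1416 = 763.18.
At (146, 487): z = 12.0 + 301.0 + 763.18 = 1076.2 ft.

1076 ft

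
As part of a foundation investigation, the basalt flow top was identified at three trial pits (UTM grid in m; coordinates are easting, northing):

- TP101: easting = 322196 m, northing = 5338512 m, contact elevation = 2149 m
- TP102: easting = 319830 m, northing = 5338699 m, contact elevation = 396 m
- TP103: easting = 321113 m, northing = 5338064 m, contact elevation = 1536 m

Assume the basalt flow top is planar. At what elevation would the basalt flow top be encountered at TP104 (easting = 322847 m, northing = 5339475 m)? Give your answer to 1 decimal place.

2271.2 m

Let the plane be z = a·easting + b·northing + c.
TP102−TP101: −2366a + 187b = −1753;  TP103−TP101: −1083a − 448b = −613.
Solving gives a = 0.712857696, b = −0.354966261.
Then c = 2149 − a·322196 − b·5338512 = 1667460.75.
At (322847, 5339475): z = 230144.0 − 1895333.5 + 1667460.75 = 2271.2 m.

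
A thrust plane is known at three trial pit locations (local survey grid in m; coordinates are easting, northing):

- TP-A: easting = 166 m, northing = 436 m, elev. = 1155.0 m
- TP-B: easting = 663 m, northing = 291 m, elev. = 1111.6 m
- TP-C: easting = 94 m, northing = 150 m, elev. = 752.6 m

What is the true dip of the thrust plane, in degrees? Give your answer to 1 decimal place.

53.8°

Two edge vectors: TP-A→TP-B = (497, -145, -43.4), TP-A→TP-C = (-72, -286, -402.4).
Normal n = (TP-A→TP-B) × (TP-A→TP-C) = (45935.6, 203117.6, -152582).
So ∂z/∂easting = −n_x/n_z = 0.30106 and ∂z/∂northing = −n_y/n_z = 1.33120.
Gradient magnitude |∇z| = √(a² + b²) = √(0.09063 + 1.77210) = 1.36482.
True dip = arctan(1.36482) = 53.8°, dipping toward SSW (azimuth ≈ 193°).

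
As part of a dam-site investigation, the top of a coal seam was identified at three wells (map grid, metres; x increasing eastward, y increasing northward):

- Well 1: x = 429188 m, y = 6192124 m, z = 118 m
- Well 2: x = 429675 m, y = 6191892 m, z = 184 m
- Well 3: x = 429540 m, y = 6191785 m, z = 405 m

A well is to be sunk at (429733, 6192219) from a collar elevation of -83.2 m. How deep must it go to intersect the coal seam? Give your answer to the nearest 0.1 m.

Let the plane be z = a·x + b·y + c.
Well 2−Well 1: 487a − 232b = 66;  Well 3−Well 1: 352a − 339b = 287.
Solving gives a = −0.529911661, b = −1.396840427.
Then c = 118 − a·429188 − b·6192124 = 8876958.86.
At (429733, 6192219): z_contact = −227720.53 − 8649541.83 + 8876958.86 = -303.50 m.
Depth below ground = -83.2 − (-303.50) = 220.3 m.

220.3 m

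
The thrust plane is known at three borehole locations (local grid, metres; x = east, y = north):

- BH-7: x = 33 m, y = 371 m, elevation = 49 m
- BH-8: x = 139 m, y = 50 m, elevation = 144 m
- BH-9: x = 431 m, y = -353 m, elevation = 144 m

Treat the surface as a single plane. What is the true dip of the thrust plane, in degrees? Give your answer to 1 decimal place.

42.8°

Let the plane be z = a·x + b·y + c.
BH-8−BH-7: 106a − 321b = 95;  BH-9−BH-7: 398a − 724b = 95.
Solving gives a = −0.75048, b = −0.54377.
Gradient magnitude |∇z| = √(a² + b²) = √(0.56322 + 0.29569) = 0.92677.
True dip = arctan(0.92677) = 42.8°, dipping toward NE (azimuth ≈ 054°).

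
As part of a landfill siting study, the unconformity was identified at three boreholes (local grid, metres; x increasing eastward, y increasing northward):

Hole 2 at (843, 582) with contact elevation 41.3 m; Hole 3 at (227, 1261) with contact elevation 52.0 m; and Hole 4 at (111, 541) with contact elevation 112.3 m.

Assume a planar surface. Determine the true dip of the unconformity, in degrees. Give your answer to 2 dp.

Two edge vectors: Hole 2→Hole 3 = (-616, 679, 10.7), Hole 2→Hole 4 = (-732, -41, 71).
Normal n = (Hole 2→Hole 3) × (Hole 2→Hole 4) = (48647.7, 35903.6, 522284).
So ∂z/∂x = −n_x/n_z = −0.09314 and ∂z/∂y = −n_y/n_z = −0.06874.
Gradient magnitude |∇z| = √(a² + b²) = √(0.00868 + 0.00473) = 0.11576.
True dip = arctan(0.11576) = 6.60°, dipping toward NE (azimuth ≈ 054°).

6.60°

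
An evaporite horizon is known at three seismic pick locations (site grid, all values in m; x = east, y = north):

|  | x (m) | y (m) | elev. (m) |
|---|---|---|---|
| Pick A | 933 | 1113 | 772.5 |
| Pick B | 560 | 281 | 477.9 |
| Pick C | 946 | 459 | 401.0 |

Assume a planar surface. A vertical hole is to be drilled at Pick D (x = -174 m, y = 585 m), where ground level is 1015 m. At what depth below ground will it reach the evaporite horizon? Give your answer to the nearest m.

32 m

Let the plane be z = a·x + b·y + c.
Pick B−Pick A: −373a − 832b = −294.6;  Pick C−Pick A: 13a − 654b = −371.5.
Solving gives a = −0.45698, b = 0.55896.
Then c = 772.5 − a·933 − b·1113 = 576.74.
At (-174, 585): z_contact = 79.5 + 327.0 + 576.74 = 983.2 m.
Depth below ground = 1015 − 983.2 = 32 m.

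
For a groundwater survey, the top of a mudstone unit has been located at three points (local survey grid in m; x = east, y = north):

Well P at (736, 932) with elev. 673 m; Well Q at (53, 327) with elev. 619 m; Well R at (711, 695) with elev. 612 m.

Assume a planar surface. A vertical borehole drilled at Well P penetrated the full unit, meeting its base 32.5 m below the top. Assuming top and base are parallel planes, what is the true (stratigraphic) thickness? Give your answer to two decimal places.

Two edge vectors: Well P→Well Q = (-683, -605, -54), Well P→Well R = (-25, -237, -61).
Normal n = (Well P→Well Q) × (Well P→Well R) = (24107, -40313, 146746).
So ∂z/∂x = −n_x/n_z = −0.16428 and ∂z/∂y = −n_y/n_z = 0.27471.
|∇z| = √(a²+b²) = 0.32008, so dip δ = arctan(0.32008) = 17.75°.
True thickness = vertical thickness × cos δ = 32.5 × cos 17.75° = 30.95 m.

30.95 m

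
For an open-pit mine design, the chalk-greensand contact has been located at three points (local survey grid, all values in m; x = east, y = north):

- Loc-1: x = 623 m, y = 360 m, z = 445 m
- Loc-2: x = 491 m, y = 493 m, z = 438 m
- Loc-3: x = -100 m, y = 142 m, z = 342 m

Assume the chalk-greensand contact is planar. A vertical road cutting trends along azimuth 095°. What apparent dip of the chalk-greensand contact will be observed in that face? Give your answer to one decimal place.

Let the plane be z = a·x + b·y + c.
Loc-2−Loc-1: −132a + 133b = −7;  Loc-3−Loc-1: −723a − 218b = −103.
Solving gives a = 0.12186, b = 0.06832.
Unit vector along 095° is (sin 95°, cos 95°) = (0.9962, -0.0872).
Slope in that direction = a·(0.9962) + b·(-0.0872) = 0.11545.
Apparent dip = arctan|0.11545| = 6.6° (true dip is 8.0°, so apparent ≤ true as expected).

6.6°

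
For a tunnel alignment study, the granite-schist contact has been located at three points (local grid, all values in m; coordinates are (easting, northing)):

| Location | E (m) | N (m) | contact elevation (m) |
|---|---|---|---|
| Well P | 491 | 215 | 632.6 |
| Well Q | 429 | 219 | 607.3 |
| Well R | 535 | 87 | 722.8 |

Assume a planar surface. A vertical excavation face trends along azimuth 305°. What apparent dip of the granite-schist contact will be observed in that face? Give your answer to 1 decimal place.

Let the plane be z = a·E + b·N + c.
Well Q−Well P: −62a + 4b = −25.3;  Well R−Well P: 44a − 128b = 90.2.
Solving gives a = 0.37082, b = −0.57722.
Unit vector along 305° is (sin 305°, cos 305°) = (-0.8192, 0.5736).
Slope in that direction = a·(-0.8192) + b·(0.5736) = −0.63484.
Apparent dip = arctan|0.63484| = 32.4° (true dip is 34.5°, so apparent ≤ true as expected).

32.4°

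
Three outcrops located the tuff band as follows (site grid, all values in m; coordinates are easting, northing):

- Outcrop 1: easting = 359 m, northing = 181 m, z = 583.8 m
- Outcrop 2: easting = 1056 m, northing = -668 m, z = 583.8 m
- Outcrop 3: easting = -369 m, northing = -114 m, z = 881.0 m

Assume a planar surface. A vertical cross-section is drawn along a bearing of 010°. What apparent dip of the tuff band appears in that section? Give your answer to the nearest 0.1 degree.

Let the plane be z = a·easting + b·northing + c.
Outcrop 2−Outcrop 1: 697a − 849b = 0;  Outcrop 3−Outcrop 1: −728a − 295b = 297.2.
Solving gives a = −0.30633, b = −0.25149.
Unit vector along 010° is (sin 10°, cos 10°) = (0.1736, 0.9848).
Slope in that direction = a·(0.1736) + b·(0.9848) = −0.30086.
Apparent dip = arctan|0.30086| = 16.7° (true dip is 21.6°, so apparent ≤ true as expected).

16.7°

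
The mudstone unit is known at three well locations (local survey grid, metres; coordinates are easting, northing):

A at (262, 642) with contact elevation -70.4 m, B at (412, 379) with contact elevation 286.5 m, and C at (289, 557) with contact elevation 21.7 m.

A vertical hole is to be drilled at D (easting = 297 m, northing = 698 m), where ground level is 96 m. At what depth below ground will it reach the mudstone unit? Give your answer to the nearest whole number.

170 m

Two edge vectors: A→B = (150, -263, 356.9), A→C = (27, -85, 92.1).
Normal n = (A→B) × (A→C) = (6114.2, -4178.7, -5649).
So ∂z/∂easting = −n_x/n_z = 1.08235 and ∂z/∂northing = −n_y/n_z = −0.73972.
Intercept c from A: -70.4 − 283.58 + 474.90 = 120.93.
At (297, 698): z_contact = 321.5 − 516.3 + 120.93 = -73.9 m.
Depth below ground = 96 − (-73.9) = 170 m.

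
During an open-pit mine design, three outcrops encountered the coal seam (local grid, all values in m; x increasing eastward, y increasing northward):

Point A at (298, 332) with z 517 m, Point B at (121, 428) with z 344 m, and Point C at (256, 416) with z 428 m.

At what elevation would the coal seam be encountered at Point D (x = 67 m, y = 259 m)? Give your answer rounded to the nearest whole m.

Two edge vectors: Point A→Point B = (-177, 96, -173), Point A→Point C = (-42, 84, -89).
Normal n = (Point A→Point B) × (Point A→Point C) = (5988, -8487, -10836).
So ∂z/∂x = −n_x/n_z = 0.55260 and ∂z/∂y = −n_y/n_z = −0.78322.
Intercept c from Point A: 517 − 164.68 + 260.03 = 612.35.
At (67, 259): z = 37.0 − 202.9 + 612.35 = 446.5 m.

447 m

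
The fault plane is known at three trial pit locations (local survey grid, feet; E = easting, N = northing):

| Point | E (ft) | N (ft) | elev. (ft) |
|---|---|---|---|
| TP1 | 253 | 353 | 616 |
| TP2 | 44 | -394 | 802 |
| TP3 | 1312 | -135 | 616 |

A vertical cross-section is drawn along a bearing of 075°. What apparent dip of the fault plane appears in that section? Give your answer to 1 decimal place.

Let the plane be z = a·E + b·N + c.
TP2−TP1: −209a − 747b = 186;  TP3−TP1: 1059a − 488b = 0.
Solving gives a = −0.10164, b = −0.22056.
Unit vector along 075° is (sin 75°, cos 75°) = (0.9659, 0.2588).
Slope in that direction = a·(0.9659) + b·(0.2588) = −0.15526.
Apparent dip = arctan|0.15526| = 8.8° (true dip is 13.7°, so apparent ≤ true as expected).

8.8°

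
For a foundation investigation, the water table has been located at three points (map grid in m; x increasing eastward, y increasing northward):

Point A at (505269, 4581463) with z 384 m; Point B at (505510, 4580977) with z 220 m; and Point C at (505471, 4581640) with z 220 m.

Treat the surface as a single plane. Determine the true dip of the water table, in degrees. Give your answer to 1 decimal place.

37.7°

Two edge vectors: Point A→Point B = (241, -486, -164), Point A→Point C = (202, 177, -164).
Normal n = (Point A→Point B) × (Point A→Point C) = (108732, 6396, 140829).
So ∂z/∂x = −n_x/n_z = −0.77209 and ∂z/∂y = −n_y/n_z = −0.04542.
Gradient magnitude |∇z| = √(a² + b²) = √(0.59612 + 0.00206) = 0.77342.
True dip = arctan(0.77342) = 37.7°, dipping toward E (azimuth ≈ 087°).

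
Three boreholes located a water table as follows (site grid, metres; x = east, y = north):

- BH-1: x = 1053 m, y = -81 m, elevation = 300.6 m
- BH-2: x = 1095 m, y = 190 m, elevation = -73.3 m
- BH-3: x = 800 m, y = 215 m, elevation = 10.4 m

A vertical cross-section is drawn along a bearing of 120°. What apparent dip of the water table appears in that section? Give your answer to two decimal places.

Two edge vectors: BH-1→BH-2 = (42, 271, -373.9), BH-1→BH-3 = (-253, 296, -290.2).
Normal n = (BH-1→BH-2) × (BH-1→BH-3) = (32030.2, 106785.1, 80995).
So ∂z/∂x = −n_x/n_z = −0.39546 and ∂z/∂y = −n_y/n_z = −1.31842.
Unit vector along 120° is (sin 120°, cos 120°) = (0.8660, -0.5000).
Slope in that direction = a·(0.8660) + b·(-0.5000) = 0.31673.
Apparent dip = arctan|0.31673| = 17.57° (true dip is 54.0°, so apparent ≤ true as expected).

17.57°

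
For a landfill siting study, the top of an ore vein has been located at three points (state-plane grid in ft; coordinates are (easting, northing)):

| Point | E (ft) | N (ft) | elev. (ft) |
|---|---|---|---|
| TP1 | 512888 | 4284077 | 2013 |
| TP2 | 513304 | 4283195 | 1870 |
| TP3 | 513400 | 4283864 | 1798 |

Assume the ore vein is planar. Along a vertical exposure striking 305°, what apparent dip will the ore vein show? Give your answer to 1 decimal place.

Two edge vectors: TP1→TP2 = (416, -882, -143), TP1→TP3 = (512, -213, -215).
Normal n = (TP1→TP2) × (TP1→TP3) = (159171, 16224, 362976).
So ∂z/∂E = −n_x/n_z = −0.43852 and ∂z/∂N = −n_y/n_z = −0.04470.
Unit vector along 305° is (sin 305°, cos 305°) = (-0.8192, 0.5736).
Slope in that direction = a·(-0.8192) + b·(0.5736) = 0.33357.
Apparent dip = arctan|0.33357| = 18.4° (true dip is 23.8°, so apparent ≤ true as expected).

18.4°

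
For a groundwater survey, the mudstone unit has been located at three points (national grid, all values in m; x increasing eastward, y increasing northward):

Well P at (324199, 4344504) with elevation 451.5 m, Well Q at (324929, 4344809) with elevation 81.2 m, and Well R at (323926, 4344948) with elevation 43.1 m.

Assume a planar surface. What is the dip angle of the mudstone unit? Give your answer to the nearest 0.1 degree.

44.6°

Two edge vectors: Well P→Well Q = (730, 305, -370.3), Well P→Well R = (-273, 444, -408.4).
Normal n = (Well P→Well Q) × (Well P→Well R) = (39851.2, 399223.9, 407385).
So ∂z/∂x = −n_x/n_z = −0.09782 and ∂z/∂y = −n_y/n_z = −0.97997.
Gradient magnitude |∇z| = √(a² + b²) = √(0.00957 + 0.96034) = 0.98484.
True dip = arctan(0.98484) = 44.6°, dipping toward N (azimuth ≈ 006°).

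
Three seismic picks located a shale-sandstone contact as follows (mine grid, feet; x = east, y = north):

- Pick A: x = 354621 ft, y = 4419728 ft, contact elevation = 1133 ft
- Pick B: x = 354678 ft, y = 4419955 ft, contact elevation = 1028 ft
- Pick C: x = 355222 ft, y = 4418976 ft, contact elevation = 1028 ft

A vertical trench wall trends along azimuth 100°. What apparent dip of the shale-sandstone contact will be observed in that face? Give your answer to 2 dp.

26.99°

Let the plane be z = a·x + b·y + c.
Pick B−Pick A: 57a + 227b = −105;  Pick C−Pick A: 601a − 752b = −105.
Solving gives a = −0.57334, b = −0.31859.
Unit vector along 100° is (sin 100°, cos 100°) = (0.9848, -0.1736).
Slope in that direction = a·(0.9848) + b·(-0.1736) = −0.50931.
Apparent dip = arctan|0.50931| = 26.99° (true dip is 33.3°, so apparent ≤ true as expected).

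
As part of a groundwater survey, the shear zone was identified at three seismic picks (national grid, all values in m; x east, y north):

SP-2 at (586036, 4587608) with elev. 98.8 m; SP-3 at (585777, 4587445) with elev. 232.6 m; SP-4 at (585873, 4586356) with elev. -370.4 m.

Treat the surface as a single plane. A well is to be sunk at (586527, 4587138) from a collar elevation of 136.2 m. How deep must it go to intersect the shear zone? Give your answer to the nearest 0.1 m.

666.1 m

Let the plane be z = a·x + b·y + c.
SP-3−SP-2: −259a − 163b = 133.8;  SP-4−SP-2: −163a − 1252b = −469.2.
Solving gives a = −0.819610412, b = 0.481466851.
Then c = 98.8 − a·586036 − b·4587608 = −1728361.17.
At (586527, 4587138): z_contact = −480723.64 + 2208554.89 − 1728361.17 = -529.92 m.
Depth below ground = 136.2 − (-529.92) = 666.1 m.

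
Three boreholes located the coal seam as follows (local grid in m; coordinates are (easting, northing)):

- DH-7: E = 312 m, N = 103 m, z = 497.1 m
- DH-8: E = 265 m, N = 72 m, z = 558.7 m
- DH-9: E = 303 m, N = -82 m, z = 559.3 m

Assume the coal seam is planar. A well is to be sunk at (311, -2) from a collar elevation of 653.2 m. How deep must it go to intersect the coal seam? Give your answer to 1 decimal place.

Let the plane be z = a·E + b·N + c.
DH-8−DH-7: −47a − 31b = 61.6;  DH-9−DH-7: −9a − 185b = 62.2.
Solving gives a = −1.12498, b = −0.28149.
Then c = 497.1 − a·312 − b·103 = 877.09.
At (311, -2): z_contact = −349.87 + 0.56 + 877.09 = 527.78 m.
Depth below ground = 653.2 − 527.78 = 125.4 m.

125.4 m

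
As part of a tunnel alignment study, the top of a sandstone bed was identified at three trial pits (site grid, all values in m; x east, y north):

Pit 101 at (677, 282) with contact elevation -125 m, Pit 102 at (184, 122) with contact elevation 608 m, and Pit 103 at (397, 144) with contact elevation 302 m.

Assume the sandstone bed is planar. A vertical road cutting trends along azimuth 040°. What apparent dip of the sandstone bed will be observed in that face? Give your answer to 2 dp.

Let the plane be z = a·x + b·y + c.
Pit 102−Pit 101: −493a − 160b = 733;  Pit 103−Pit 101: −280a − 138b = 427.
Solving gives a = −1.41319, b = −0.22687.
Unit vector along 040° is (sin 40°, cos 40°) = (0.6428, 0.7660).
Slope in that direction = a·(0.6428) + b·(0.7660) = −1.08217.
Apparent dip = arctan|1.08217| = 47.26° (true dip is 55.1°, so apparent ≤ true as expected).

47.26°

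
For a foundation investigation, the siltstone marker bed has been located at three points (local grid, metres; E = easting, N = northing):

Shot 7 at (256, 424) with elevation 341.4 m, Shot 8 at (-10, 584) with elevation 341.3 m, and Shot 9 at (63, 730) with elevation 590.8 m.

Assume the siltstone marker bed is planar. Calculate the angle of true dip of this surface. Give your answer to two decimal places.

56.89°

Let the plane be z = a·E + b·N + c.
Shot 8−Shot 7: −266a + 160b = −0.1;  Shot 9−Shot 7: −193a + 306b = 249.4.
Solving gives a = 0.79053, b = 1.31364.
Gradient magnitude |∇z| = √(a² + b²) = √(0.62494 + 1.72564) = 1.53316.
True dip = arctan(1.53316) = 56.89°, dipping toward SSW (azimuth ≈ 211°).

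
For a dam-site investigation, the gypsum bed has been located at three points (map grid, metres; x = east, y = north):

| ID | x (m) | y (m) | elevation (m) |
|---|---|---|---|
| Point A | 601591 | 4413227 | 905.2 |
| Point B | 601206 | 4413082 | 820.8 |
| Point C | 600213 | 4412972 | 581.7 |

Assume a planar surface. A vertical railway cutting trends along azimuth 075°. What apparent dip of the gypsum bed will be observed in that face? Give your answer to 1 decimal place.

12.4°

Let the plane be z = a·x + b·y + c.
Point B−Point A: −385a − 145b = −84.4;  Point C−Point A: −1378a − 255b = −323.5.
Solving gives a = 0.24977, b = −0.08112.
Unit vector along 075° is (sin 75°, cos 75°) = (0.9659, 0.2588).
Slope in that direction = a·(0.9659) + b·(0.2588) = 0.22027.
Apparent dip = arctan|0.22027| = 12.4° (true dip is 14.7°, so apparent ≤ true as expected).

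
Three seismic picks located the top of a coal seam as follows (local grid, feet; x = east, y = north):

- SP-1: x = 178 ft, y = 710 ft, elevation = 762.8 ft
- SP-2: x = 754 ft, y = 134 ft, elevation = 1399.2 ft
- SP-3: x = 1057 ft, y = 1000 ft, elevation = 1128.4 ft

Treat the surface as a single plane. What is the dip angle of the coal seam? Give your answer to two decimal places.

38.05°

Let the plane be z = a·x + b·y + c.
SP-2−SP-1: 576a − 576b = 636.4;  SP-3−SP-1: 879a + 290b = 365.6.
Solving gives a = 0.58683, b = −0.51803.
Gradient magnitude |∇z| = √(a² + b²) = √(0.34437 + 0.26835) = 0.78277.
True dip = arctan(0.78277) = 38.05°, dipping toward NW (azimuth ≈ 311°).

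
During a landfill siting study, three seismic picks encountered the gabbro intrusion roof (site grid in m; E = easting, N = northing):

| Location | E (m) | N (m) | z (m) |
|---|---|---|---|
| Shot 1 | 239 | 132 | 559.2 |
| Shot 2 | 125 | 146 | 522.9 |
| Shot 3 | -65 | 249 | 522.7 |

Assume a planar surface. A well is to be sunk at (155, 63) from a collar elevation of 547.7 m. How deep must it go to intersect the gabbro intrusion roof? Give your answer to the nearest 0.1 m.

Let the plane be z = a·E + b·N + c.
Shot 2−Shot 1: −114a + 14b = −36.3;  Shot 3−Shot 1: −304a + 117b = −36.5.
Solving gives a = 0.41137, b = 0.75690.
Then c = 559.2 − a·239 − b·132 = 360.97.
At (155, 63): z_contact = 63.76 + 47.68 + 360.97 = 472.42 m.
Depth below ground = 547.7 − 472.42 = 75.3 m.

75.3 m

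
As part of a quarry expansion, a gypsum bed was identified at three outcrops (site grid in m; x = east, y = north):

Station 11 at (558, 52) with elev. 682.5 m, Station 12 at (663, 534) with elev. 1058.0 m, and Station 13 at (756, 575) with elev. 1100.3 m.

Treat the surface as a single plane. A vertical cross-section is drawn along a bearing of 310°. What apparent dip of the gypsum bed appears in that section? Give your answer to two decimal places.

Let the plane be z = a·x + b·y + c.
Station 12−Station 11: 105a + 482b = 375.5;  Station 13−Station 11: 198a + 523b = 417.8.
Solving gives a = 0.12322, b = 0.75220.
Unit vector along 310° is (sin 310°, cos 310°) = (-0.7660, 0.6428).
Slope in that direction = a·(-0.7660) + b·(0.6428) = 0.38911.
Apparent dip = arctan|0.38911| = 21.26° (true dip is 37.3°, so apparent ≤ true as expected).

21.26°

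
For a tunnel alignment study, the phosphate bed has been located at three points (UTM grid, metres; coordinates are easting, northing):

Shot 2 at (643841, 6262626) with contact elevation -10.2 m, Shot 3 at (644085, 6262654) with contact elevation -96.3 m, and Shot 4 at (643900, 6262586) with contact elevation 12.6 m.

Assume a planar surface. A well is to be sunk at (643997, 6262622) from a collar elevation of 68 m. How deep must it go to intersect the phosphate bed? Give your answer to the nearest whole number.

113 m

Two edge vectors: Shot 2→Shot 3 = (244, 28, -86.1), Shot 2→Shot 4 = (59, -40, 22.8).
Normal n = (Shot 2→Shot 3) × (Shot 2→Shot 4) = (-2805.6, -10643.1, -11412).
So ∂z/∂easting = −n_x/n_z = −0.24584648 and ∂z/∂northing = −n_y/n_z = −0.93262355.
Intercept c from Shot 2: -10.2 + 158286.04 + 5840672.52 = 5998948.36.
At (643997, 6262622): z_contact = −158324.4 − 5840668.8 + 5998948.36 = -44.8 m.
Depth below ground = 68 − (-44.8) = 113 m.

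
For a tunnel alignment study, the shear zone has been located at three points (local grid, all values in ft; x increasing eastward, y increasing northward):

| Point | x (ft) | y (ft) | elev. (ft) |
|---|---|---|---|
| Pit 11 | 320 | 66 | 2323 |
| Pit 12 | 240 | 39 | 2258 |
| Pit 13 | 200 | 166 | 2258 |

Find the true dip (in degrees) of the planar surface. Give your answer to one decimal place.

Let the plane be z = a·x + b·y + c.
Pit 12−Pit 11: −80a − 27b = −65;  Pit 13−Pit 11: −120a + 100b = −65.
Solving gives a = 0.73443, b = 0.23132.
Gradient magnitude |∇z| = √(a² + b²) = √(0.53939 + 0.05351) = 0.77000.
True dip = arctan(0.77000) = 37.6°, dipping toward WSW (azimuth ≈ 253°).

37.6°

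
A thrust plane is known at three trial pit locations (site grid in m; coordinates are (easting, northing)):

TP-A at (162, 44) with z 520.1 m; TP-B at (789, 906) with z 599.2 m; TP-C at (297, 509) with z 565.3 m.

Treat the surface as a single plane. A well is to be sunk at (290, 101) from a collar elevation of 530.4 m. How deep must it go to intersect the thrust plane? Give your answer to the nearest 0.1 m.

6.1 m

Let the plane be z = a·E + b·N + c.
TP-B−TP-A: 627a + 862b = 79.1;  TP-C−TP-A: 135a + 465b = 45.2.
Solving gives a = −0.01245, b = 0.10082.
Then c = 520.1 − a·162 − b·44 = 517.68.
At (290, 101): z_contact = −3.61 + 10.18 + 517.68 = 524.25 m.
Depth below ground = 530.4 − 524.25 = 6.1 m.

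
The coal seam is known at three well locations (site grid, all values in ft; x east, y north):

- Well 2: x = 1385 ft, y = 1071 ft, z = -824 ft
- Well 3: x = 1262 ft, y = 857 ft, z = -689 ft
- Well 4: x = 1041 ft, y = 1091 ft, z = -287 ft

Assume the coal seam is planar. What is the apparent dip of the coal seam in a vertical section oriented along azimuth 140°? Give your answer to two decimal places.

Let the plane be z = a·x + b·y + c.
Well 3−Well 2: −123a − 214b = 135;  Well 4−Well 2: −344a + 20b = 537.
Solving gives a = −1.54606, b = 0.25778.
Unit vector along 140° is (sin 140°, cos 140°) = (0.6428, -0.7660).
Slope in that direction = a·(0.6428) + b·(-0.7660) = −1.19126.
Apparent dip = arctan|1.19126| = 49.99° (true dip is 57.5°, so apparent ≤ true as expected).

49.99°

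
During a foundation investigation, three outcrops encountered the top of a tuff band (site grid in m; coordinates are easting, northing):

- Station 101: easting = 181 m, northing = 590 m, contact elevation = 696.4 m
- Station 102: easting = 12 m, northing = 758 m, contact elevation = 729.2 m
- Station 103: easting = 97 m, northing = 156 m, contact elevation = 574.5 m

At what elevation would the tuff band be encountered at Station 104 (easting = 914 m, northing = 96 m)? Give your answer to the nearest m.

Two edge vectors: Station 101→Station 102 = (-169, 168, 32.8), Station 101→Station 103 = (-84, -434, -121.9).
Normal n = (Station 101→Station 102) × (Station 101→Station 103) = (-6244, -23356.3, 87458).
So ∂z/∂easting = −n_x/n_z = 0.07139 and ∂z/∂northing = −n_y/n_z = 0.26706.
Intercept c from Station 101: 696.4 − 12.92 − 157.56 = 525.91.
At (914, 96): z = 65.3 + 25.6 + 525.91 = 616.8 m.

617 m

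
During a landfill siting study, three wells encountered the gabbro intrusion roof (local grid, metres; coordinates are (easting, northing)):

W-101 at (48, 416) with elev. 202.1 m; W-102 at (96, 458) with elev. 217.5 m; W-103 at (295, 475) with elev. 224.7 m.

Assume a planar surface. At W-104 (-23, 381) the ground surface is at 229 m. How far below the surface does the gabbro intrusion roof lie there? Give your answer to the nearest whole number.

Let the plane be z = a·E + b·N + c.
W-102−W-101: 48a + 42b = 15.4;  W-103−W-101: 247a + 59b = 22.6.
Solving gives a = 0.00538, b = 0.36051.
Then c = 202.1 − a·48 − b·416 = 51.87.
At (-23, 381): z_contact = −0.1 + 137.4 + 51.87 = 189.1 m.
Depth below ground = 229 − 189.1 = 40 m.

40 m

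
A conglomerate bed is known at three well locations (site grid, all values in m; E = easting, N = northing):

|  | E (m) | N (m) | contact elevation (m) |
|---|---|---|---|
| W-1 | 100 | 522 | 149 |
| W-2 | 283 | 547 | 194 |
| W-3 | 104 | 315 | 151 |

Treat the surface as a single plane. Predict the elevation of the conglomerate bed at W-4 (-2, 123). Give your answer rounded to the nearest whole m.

Two edge vectors: W-1→W-2 = (183, 25, 45), W-1→W-3 = (4, -207, 2).
Normal n = (W-1→W-2) × (W-1→W-3) = (9365, -186, -37981).
So ∂z/∂E = −n_x/n_z = 0.24657 and ∂z/∂N = −n_y/n_z = −0.00490.
Intercept c from W-1: 149 − 24.66 + 2.56 = 126.90.
At (-2, 123): z = −0.5 − 0.6 + 126.90 = 125.8 m.

126 m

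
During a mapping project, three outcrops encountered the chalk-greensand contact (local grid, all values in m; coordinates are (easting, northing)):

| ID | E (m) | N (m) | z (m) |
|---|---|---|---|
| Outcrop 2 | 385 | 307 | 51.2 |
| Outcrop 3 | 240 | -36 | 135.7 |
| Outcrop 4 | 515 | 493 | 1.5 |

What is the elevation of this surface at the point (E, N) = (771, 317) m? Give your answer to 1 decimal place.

19.9 m

Let the plane be z = a·E + b·N + c.
Outcrop 3−Outcrop 2: −145a − 343b = 84.5;  Outcrop 4−Outcrop 2: 130a + 186b = −49.7.
Solving gives a = −0.07549, b = −0.21444.
Then c = 51.2 − a·385 − b·307 = 146.10.
At (771, 317): z = −58.2 − 68.0 + 146.10 = 19.9 m.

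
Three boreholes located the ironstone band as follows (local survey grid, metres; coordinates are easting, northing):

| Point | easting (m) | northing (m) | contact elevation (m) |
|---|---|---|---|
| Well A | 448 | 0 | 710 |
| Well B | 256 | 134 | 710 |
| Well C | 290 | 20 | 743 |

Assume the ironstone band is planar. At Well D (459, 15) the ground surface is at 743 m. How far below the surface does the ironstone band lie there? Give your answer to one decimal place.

41.3 m

Let the plane be z = a·easting + b·northing + c.
Well B−Well A: −192a + 134b = 0;  Well C−Well A: −158a + 20b = 33.
Solving gives a = −0.25514, b = −0.36557.
Then c = 710 − a·448 − b·0 = 824.30.
At (459, 15): z_contact = −117.11 − 5.48 + 824.30 = 701.71 m.
Depth below ground = 743 − 701.71 = 41.3 m.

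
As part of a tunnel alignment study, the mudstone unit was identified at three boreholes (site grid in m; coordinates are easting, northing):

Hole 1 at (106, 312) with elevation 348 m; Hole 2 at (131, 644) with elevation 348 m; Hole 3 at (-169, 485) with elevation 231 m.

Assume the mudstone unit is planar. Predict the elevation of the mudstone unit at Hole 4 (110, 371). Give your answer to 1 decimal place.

347.8 m

Let the plane be z = a·easting + b·northing + c.
Hole 2−Hole 1: 25a + 332b = 0;  Hole 3−Hole 1: −275a + 173b = −117.
Solving gives a = 0.40621, b = −0.03059.
Then c = 348 − a·106 − b·312 = 314.49.
At (110, 371): z = 44.7 − 11.3 + 314.49 = 347.8 m.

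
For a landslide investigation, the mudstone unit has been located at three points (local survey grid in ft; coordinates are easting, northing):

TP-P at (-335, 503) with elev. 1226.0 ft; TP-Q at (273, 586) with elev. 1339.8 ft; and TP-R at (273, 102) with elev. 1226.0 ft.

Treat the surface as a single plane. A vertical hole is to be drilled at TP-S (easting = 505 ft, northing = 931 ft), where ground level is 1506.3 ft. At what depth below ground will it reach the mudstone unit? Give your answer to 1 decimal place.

Let the plane be z = a·easting + b·northing + c.
TP-Q−TP-P: 608a + 83b = 113.8;  TP-R−TP-P: 608a − 401b = 0.
Solving gives a = 0.15507, b = 0.23512.
Then c = 1226 − a·-335 − b·503 = 1159.68.
At (505, 931): z_contact = 78.31 + 218.90 + 1159.68 = 1456.89 ft.
Depth below ground = 1506.3 − 1456.89 = 49.4 ft.

49.4 ft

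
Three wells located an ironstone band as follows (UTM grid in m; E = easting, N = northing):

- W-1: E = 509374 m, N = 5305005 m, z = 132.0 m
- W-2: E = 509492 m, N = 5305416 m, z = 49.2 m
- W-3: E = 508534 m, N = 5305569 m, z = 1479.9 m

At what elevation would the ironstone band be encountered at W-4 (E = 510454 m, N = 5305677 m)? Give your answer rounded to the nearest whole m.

-1297 m

Two edge vectors: W-1→W-2 = (118, 411, -82.8), W-1→W-3 = (-840, 564, 1347.9).
Normal n = (W-1→W-2) × (W-1→W-3) = (600686.1, -89500.2, 411792).
So ∂z/∂E = −n_x/n_z = −1.45871241 and ∂z/∂N = −n_y/n_z = 0.21734322.
Intercept c from W-1: 132 + 743030.17 − 1153006.88 = −409844.70.
At (510454, 5305677): z = −744605.6 + 1153152.9 − 409844.70 = -1297.4 m.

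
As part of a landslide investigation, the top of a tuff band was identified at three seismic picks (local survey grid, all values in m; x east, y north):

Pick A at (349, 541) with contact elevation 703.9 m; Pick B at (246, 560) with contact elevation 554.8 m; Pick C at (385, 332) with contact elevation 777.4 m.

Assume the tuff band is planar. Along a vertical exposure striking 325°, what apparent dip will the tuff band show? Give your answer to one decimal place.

42.2°

Let the plane be z = a·x + b·y + c.
Pick B−Pick A: −103a + 19b = −149.1;  Pick C−Pick A: 36a − 209b = 73.5.
Solving gives a = 1.42808, b = −0.10569.
Unit vector along 325° is (sin 325°, cos 325°) = (-0.5736, 0.8192).
Slope in that direction = a·(-0.5736) + b·(0.8192) = −0.90569.
Apparent dip = arctan|0.90569| = 42.2° (true dip is 55.1°, so apparent ≤ true as expected).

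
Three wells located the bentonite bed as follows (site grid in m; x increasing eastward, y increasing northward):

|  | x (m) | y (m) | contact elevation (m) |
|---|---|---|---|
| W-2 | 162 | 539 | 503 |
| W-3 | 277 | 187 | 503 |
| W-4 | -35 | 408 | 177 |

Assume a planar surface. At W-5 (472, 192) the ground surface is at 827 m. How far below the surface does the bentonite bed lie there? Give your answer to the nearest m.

Let the plane be z = a·x + b·y + c.
W-3−W-2: 115a − 352b = 0;  W-4−W-2: −197a − 131b = −326.
Solving gives a = 1.35948, b = 0.44415.
Then c = 503 − a·162 − b·539 = 43.37.
At (472, 192): z_contact = 641.7 + 85.3 + 43.37 = 770.3 m.
Depth below ground = 827 − 770.3 = 57 m.

57 m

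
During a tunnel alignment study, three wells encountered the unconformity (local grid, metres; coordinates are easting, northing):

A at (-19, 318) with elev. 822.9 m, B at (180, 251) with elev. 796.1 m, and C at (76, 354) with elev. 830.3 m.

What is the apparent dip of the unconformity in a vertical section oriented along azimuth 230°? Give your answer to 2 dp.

9.33°

Let the plane be z = a·easting + b·northing + c.
B−A: 199a − 67b = −26.8;  C−A: 95a + 36b = 7.4.
Solving gives a = −0.03467, b = 0.29704.
Unit vector along 230° is (sin 230°, cos 230°) = (-0.7660, -0.6428).
Slope in that direction = a·(-0.7660) + b·(-0.6428) = −0.16438.
Apparent dip = arctan|0.16438| = 9.33° (true dip is 16.6°, so apparent ≤ true as expected).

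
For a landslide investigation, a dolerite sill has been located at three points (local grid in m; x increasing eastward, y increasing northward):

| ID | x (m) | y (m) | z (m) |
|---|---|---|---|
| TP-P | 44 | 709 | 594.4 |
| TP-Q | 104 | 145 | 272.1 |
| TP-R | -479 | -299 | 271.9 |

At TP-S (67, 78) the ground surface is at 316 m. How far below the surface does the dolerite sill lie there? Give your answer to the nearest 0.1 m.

Let the plane be z = a·x + b·y + c.
TP-Q−TP-P: 60a − 564b = −322.3;  TP-R−TP-P: −523a − 1008b = −322.5.
Solving gives a = −0.40227, b = 0.52866.
Then c = 594.4 − a·44 − b·709 = 237.28.
At (67, 78): z_contact = −26.95 + 41.24 + 237.28 = 251.56 m.
Depth below ground = 316 − 251.56 = 64.4 m.

64.4 m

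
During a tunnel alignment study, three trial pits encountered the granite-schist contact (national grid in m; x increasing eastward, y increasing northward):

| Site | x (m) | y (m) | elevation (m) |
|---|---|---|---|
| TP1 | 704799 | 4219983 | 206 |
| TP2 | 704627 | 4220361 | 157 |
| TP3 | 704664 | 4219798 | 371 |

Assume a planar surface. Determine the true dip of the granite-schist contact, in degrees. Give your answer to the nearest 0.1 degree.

Let the plane be z = a·x + b·y + c.
TP2−TP1: −172a + 378b = −49;  TP3−TP1: −135a − 185b = 165.
Solving gives a = −0.64339, b = −0.42239.
Gradient magnitude |∇z| = √(a² + b²) = √(0.41395 + 0.17841) = 0.76965.
True dip = arctan(0.76965) = 37.6°, dipping toward ENE (azimuth ≈ 057°).

37.6°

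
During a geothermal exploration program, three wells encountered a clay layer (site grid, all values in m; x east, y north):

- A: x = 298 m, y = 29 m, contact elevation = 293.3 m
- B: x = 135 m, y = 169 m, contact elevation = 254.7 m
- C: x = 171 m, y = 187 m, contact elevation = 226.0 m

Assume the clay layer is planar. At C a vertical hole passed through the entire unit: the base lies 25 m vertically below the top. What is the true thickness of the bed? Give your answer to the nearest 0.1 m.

Let the plane be z = a·x + b·y + c.
B−A: −163a + 140b = −38.6;  C−A: −127a + 158b = −67.3.
Solving gives a = −0.41675, b = −0.76094.
|∇z| = √(a²+b²) = 0.86759, so dip δ = arctan(0.86759) = 40.94°.
True thickness = vertical thickness × cos δ = 25 × cos 40.94° = 18.9 m.

18.9 m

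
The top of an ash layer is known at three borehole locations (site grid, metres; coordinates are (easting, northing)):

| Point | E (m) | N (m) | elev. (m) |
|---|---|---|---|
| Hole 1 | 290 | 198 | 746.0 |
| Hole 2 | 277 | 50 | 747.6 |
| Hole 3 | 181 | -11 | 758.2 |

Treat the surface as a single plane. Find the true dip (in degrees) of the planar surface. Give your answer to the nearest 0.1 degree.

Let the plane be z = a·E + b·N + c.
Hole 2−Hole 1: −13a − 148b = 1.6;  Hole 3−Hole 1: −109a − 209b = 12.2.
Solving gives a = −0.10967, b = −0.00118.
Gradient magnitude |∇z| = √(a² + b²) = √(0.01203 + 0.00000) = 0.10967.
True dip = arctan(0.10967) = 6.3°, dipping toward E (azimuth ≈ 089°).

6.3°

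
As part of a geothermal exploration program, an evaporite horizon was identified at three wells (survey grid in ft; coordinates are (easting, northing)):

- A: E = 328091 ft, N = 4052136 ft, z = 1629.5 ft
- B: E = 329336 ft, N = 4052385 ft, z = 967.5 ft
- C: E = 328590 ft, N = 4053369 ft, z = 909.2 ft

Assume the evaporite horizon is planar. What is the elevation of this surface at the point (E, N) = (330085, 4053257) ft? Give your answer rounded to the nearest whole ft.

Let the plane be z = a·E + b·N + c.
B−A: 1245a + 249b = −662;  C−A: 499a + 1233b = −720.3.
Solving gives a = −0.45142894, b = −0.40148983.
Then c = 1629.5 − a·328091 − b·4052136 = 1776630.66.
At (330085, 4053257): z = −149009.9 − 1627341.5 + 1776630.66 = 279.3 ft.

279 ft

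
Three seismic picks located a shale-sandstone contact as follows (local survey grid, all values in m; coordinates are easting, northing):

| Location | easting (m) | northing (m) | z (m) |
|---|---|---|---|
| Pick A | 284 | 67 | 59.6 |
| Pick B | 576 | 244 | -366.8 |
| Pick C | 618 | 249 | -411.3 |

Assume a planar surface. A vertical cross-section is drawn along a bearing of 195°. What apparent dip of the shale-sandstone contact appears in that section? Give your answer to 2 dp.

Let the plane be z = a·easting + b·northing + c.
Pick B−Pick A: 292a + 177b = −426.4;  Pick C−Pick A: 334a + 182b = −470.9.
Solving gives a = −0.96158, b = −0.82270.
Unit vector along 195° is (sin 195°, cos 195°) = (-0.2588, -0.9659).
Slope in that direction = a·(-0.2588) + b·(-0.9659) = 1.04354.
Apparent dip = arctan|1.04354| = 46.22° (true dip is 51.7°, so apparent ≤ true as expected).

46.22°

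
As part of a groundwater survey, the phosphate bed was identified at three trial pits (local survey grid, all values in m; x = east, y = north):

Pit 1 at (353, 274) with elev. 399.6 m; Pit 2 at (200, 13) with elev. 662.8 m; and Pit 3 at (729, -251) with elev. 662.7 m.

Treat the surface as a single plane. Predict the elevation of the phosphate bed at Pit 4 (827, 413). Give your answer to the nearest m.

107 m

Let the plane be z = a·x + b·y + c.
Pit 2−Pit 1: −153a − 261b = 263.2;  Pit 3−Pit 1: 376a − 525b = 263.1.
Solving gives a = −0.38950, b = −0.78010.
Then c = 399.6 − a·353 − b·274 = 750.84.
At (827, 413): z = −322.1 − 322.2 + 750.84 = 106.5 m.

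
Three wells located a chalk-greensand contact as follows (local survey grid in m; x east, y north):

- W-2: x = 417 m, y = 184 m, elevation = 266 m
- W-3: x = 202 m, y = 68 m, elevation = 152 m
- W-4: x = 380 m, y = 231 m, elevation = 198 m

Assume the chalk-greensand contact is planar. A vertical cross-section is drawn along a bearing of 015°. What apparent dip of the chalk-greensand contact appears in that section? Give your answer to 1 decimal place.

24.7°

Two edge vectors: W-2→W-3 = (-215, -116, -114), W-2→W-4 = (-37, 47, -68).
Normal n = (W-2→W-3) × (W-2→W-4) = (13246, -10402, -14397).
So ∂z/∂x = −n_x/n_z = 0.92005 and ∂z/∂y = −n_y/n_z = −0.72251.
Unit vector along 015° is (sin 15°, cos 15°) = (0.2588, 0.9659).
Slope in that direction = a·(0.2588) + b·(0.9659) = −0.45977.
Apparent dip = arctan|0.45977| = 24.7° (true dip is 49.5°, so apparent ≤ true as expected).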